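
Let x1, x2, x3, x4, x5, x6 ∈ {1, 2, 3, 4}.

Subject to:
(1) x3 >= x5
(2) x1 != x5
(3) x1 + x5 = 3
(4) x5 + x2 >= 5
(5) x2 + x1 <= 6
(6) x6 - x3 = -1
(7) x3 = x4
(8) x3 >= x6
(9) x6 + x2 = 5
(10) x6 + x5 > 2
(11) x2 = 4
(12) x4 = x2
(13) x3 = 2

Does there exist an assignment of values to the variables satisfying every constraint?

Constraint 13 fixes x3 = 2 and constraint 11 fixes x2 = 4. Constraints 7 and 12 give x3 = x4 = x2, so x3 = x2. But 2 ≠ 4 — contradiction.

Unsatisfiable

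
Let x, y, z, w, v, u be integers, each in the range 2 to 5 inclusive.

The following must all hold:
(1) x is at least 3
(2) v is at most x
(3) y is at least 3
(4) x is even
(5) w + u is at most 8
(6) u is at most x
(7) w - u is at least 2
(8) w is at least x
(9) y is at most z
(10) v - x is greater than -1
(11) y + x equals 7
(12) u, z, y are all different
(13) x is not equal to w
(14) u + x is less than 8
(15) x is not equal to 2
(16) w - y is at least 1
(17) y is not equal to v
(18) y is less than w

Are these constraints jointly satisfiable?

Satisfiable

One satisfying assignment is x = 4, y = 3, z = 5, w = 5, v = 4, u = 2.
For the less obvious constraints — constraint 5: w + u = 7; constraint 7: w - u = 3 — and the others hold by inspection.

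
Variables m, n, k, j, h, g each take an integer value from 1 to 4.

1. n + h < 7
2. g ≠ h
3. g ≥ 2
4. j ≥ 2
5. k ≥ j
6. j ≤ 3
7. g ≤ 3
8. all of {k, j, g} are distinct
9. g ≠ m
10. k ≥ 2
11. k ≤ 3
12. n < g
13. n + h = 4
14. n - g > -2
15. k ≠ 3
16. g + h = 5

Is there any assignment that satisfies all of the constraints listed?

Constraints 3, 4, 6, 7, 10, and 11 confine each of k, j, g to the 2 values {2, 3}.
Constraint 8 requires all 3 of them to be distinct, but only 2 values are available — impossible by the pigeonhole principle.

Unsatisfiable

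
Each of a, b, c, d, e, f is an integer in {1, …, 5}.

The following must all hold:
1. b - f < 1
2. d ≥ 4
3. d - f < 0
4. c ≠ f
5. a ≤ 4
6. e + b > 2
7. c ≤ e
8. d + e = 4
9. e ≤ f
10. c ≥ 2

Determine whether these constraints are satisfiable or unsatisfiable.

From constraint 2: d ≥ 4. From constraints 7 and 10: e ≥ c ≥ 2. Hence d + e ≥ 6. But constraint 8 requires d + e = 4, and 4 < 6. Contradiction.

Unsatisfiable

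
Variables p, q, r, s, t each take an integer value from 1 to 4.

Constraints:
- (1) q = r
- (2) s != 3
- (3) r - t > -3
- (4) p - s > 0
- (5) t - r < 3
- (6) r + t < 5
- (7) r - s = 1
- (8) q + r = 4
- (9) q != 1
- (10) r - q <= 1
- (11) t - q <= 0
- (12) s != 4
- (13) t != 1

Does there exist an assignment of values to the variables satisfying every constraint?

Setting (p, q, r, s, t) = (2, 2, 2, 1, 2) satisfies everything: constraint 3: r - t = 0; constraint 4: p - s = 1, and the others follow.

Satisfiable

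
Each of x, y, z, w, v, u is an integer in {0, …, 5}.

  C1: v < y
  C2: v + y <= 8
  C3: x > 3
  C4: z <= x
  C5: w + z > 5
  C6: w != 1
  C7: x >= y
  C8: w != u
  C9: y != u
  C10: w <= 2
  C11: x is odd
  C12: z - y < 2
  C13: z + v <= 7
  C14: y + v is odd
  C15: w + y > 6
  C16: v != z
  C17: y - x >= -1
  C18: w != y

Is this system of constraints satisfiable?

Try x = 5, y = 5, z = 4, w = 2, v = 0, u = 1.
Check constraint 2: v + y = 5; constraint 5: w + z = 6. The remaining constraints are straightforward to verify.

Satisfiable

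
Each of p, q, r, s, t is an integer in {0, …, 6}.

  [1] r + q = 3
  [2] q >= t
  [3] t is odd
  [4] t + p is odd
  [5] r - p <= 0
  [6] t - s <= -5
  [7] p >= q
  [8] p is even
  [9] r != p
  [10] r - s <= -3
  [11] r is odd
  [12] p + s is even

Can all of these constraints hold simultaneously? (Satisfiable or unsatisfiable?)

Satisfiable

Try p = 2, q = 2, r = 1, s = 6, t = 1.
Check constraint 1: r + q = 3; constraint 5: r - p = -1. The remaining constraints are straightforward to verify.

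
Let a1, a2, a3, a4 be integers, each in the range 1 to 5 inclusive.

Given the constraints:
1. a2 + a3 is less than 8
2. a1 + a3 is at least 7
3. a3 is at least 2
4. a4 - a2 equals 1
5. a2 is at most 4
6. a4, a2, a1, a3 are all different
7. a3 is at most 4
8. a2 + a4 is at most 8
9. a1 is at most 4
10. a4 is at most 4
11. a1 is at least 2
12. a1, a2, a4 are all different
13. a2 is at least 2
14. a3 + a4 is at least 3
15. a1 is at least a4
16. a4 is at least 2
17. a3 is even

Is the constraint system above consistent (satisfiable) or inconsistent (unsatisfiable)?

Constraints 3, 5, 7, 9, 10, 11, 13, and 16 confine each of a4, a2, a1, a3 to the 3 values {2, …, 4}.
Constraint 6 requires all 4 of them to be distinct, but only 3 values are available — impossible by the pigeonhole principle.

Unsatisfiable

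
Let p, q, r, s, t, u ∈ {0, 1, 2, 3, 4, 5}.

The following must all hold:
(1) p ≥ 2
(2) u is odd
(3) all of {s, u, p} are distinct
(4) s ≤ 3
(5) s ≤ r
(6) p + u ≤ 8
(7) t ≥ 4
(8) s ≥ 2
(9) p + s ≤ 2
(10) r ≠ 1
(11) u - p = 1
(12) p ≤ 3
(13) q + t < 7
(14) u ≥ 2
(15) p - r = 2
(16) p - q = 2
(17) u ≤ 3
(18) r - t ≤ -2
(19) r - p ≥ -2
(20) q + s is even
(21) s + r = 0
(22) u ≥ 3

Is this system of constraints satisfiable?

Unsatisfiable

Constraints 1, 4, 8, 12, 14, and 17 confine each of s, u, p to the 2 values {2, 3}.
Constraint 3 requires all 3 of them to be distinct, but only 2 values are available — impossible by the pigeonhole principle.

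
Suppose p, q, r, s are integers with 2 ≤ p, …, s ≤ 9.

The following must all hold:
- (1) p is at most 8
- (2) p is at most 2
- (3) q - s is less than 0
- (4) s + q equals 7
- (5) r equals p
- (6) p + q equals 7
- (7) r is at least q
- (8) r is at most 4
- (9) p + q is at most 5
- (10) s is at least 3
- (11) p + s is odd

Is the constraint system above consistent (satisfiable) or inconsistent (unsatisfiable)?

From constraint 2: p ≤ 2. From constraints 7 and 8: q ≤ r ≤ 4. Hence p + q ≤ 6. But constraint 6 requires p + q = 7, and 7 > 6. Contradiction.

Unsatisfiable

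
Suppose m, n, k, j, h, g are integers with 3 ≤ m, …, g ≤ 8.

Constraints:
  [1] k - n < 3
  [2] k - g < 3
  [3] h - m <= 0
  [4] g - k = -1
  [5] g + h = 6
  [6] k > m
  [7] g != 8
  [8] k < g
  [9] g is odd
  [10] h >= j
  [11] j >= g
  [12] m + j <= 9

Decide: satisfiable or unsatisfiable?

Unsatisfiable

Constraints 3, 6, 8, 10, and 11 give j ≤ h, h ≤ m, m < k, k < g, g ≤ j. Chaining: j ≤ h ≤ m < k < g ≤ j, which forces j < j — impossible.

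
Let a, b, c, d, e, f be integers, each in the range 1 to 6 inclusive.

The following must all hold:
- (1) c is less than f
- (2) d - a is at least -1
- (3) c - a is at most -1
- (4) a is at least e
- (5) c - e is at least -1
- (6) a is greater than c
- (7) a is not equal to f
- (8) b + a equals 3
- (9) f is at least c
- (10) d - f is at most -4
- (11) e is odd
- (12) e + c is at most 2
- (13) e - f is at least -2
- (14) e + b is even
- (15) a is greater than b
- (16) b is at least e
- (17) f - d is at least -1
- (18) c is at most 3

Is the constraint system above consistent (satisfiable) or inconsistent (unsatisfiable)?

Unsatisfiable

Constraints 2, 3, 5, 10, and 13 give f − d ≥ 4, d − a ≥ -1, a − c ≥ 1, c − e ≥ -1, e − f ≥ -2.
Adding all 5 inequalities: the left sides telescope to 0, and the right sides sum to 4 + (-1) + 1 + (-1) + (-2) = 1. So 0 ≥ 1, which is false.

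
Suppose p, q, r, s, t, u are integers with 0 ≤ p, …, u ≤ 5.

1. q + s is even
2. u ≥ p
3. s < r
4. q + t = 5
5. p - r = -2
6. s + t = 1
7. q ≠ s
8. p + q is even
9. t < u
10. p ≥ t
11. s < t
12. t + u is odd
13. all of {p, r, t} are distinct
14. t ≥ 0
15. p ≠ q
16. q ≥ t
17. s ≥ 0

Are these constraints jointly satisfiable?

Satisfiable

One satisfying assignment is p = 2, q = 4, r = 4, s = 0, t = 1, u = 2.
For the less obvious constraints — constraint 4: q + t = 5; constraint 5: p - r = -2 — and the others hold by inspection.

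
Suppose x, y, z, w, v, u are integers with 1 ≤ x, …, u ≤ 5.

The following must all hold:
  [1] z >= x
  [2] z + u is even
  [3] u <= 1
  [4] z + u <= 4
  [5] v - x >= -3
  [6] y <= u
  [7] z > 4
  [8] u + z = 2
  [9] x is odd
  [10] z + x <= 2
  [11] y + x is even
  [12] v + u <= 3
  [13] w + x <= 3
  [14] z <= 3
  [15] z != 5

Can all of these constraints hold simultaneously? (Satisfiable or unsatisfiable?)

Unsatisfiable

From constraint 7: z ≥ 5. From constraint 14: z ≤ 3. But 3 < 5, so no value of z works.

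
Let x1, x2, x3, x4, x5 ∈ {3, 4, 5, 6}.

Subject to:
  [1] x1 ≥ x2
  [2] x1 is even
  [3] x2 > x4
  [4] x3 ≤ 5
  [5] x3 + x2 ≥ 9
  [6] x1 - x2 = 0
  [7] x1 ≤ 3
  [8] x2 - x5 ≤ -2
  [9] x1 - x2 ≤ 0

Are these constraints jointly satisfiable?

From constraint 4: x3 ≤ 5. From constraints 1 and 7: x2 ≤ x1 ≤ 3. Hence x3 + x2 ≤ 8. But constraint 5 requires x3 + x2 ≥ 9, and 9 > 8. Contradiction.

Unsatisfiable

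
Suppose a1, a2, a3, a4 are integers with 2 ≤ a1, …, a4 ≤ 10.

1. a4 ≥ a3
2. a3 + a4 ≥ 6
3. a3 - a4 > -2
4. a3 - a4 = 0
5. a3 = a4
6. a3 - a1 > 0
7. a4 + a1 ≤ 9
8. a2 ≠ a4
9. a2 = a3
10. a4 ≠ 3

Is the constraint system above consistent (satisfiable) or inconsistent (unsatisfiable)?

Unsatisfiable

From constraints 5 and 9, a2 = a3 = a4, so a2 = a4. But constraint 8 says a2 ≠ a4. Contradiction.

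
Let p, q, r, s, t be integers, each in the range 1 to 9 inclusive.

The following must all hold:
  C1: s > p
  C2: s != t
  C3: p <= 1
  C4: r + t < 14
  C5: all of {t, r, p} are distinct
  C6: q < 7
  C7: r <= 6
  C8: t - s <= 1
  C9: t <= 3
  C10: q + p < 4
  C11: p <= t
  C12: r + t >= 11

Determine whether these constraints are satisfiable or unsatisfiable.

From constraint 7: r ≤ 6. From constraint 9: t ≤ 3. Hence r + t ≤ 9. But constraint 12 requires r + t ≥ 11, and 11 > 9. Contradiction.

Unsatisfiable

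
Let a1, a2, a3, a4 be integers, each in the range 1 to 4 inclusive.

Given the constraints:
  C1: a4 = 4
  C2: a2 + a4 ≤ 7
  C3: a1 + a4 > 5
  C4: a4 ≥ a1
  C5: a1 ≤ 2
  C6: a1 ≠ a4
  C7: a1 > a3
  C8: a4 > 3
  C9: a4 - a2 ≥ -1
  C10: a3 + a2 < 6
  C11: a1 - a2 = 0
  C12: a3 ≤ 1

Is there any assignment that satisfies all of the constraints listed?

Satisfiable

The assignment a1 = 2, a2 = 2, a3 = 1, a4 = 4 works:
  constraint 2 holds since a2 + a4 = 6.
  constraint 3 holds since a1 + a4 = 6.
  constraint 9 holds since a4 - a2 = 2.
The rest check out directly.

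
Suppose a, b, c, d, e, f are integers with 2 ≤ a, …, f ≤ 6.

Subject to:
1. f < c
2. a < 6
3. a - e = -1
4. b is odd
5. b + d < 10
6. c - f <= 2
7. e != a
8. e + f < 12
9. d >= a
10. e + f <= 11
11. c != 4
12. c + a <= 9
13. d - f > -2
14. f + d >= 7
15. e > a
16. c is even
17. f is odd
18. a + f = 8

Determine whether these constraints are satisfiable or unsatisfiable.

Satisfiable

Setting (a, b, c, d, e, f) = (3, 5, 6, 4, 4, 5) satisfies everything: constraint 3: a - e = -1; constraint 5: b + d = 9, and the others follow.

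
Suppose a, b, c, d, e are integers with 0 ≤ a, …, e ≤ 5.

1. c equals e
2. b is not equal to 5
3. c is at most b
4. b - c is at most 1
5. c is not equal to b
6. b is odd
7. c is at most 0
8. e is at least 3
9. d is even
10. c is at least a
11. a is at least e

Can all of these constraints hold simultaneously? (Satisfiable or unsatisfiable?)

Unsatisfiable

From constraints 8 and 11: a ≥ e and e ≥ 3, so a ≥ 3. From constraints 7 and 10: a ≤ c and c ≤ 0, so a ≤ 0. But 0 < 3, so no value of a works.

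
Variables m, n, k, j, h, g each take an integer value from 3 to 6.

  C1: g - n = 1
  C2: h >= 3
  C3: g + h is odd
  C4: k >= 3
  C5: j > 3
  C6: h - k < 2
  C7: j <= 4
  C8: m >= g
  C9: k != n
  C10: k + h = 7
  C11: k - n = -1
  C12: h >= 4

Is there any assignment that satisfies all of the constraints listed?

Take m = 6, n = 4, k = 3, j = 4, h = 4, g = 5. Then constraint 1: g - n = 1; constraint 6: h - k = 1, and every other listed constraint is also met.

Satisfiable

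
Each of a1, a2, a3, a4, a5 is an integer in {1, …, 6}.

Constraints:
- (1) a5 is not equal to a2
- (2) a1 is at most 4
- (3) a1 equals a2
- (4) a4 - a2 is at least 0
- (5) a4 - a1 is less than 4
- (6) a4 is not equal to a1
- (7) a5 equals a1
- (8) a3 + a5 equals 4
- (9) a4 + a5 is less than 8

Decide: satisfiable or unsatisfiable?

Unsatisfiable

From constraints 3 and 7, a5 = a1 = a2, so a5 = a2. But constraint 1 says a5 ≠ a2. Contradiction.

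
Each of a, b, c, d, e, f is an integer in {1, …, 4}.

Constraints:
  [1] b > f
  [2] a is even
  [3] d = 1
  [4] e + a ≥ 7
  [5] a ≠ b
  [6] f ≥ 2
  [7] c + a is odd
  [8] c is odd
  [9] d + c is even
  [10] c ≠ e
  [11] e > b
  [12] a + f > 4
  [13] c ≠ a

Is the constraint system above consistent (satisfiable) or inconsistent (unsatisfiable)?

Satisfiable

Take a = 4, b = 3, c = 3, d = 1, e = 4, f = 2. Then constraint 2: a = 4 is even; constraint 4: e + a = 8; constraint 12: a + f = 6, and every other listed constraint is also met.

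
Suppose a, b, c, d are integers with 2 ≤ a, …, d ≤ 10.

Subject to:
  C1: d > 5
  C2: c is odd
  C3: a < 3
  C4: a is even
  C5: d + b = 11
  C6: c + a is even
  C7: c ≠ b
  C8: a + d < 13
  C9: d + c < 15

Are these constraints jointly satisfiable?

Constraint 2 makes c odd and constraint 4 makes a even, so c + a must be odd. Constraint 6 says c + a is even — contradiction.

Unsatisfiable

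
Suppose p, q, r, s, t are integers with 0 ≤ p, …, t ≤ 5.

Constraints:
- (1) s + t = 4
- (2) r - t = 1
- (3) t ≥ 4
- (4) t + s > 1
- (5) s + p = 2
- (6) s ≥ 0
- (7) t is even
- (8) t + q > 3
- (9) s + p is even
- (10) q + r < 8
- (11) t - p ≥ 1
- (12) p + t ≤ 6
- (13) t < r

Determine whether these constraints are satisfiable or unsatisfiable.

Satisfiable

The assignment p = 2, q = 2, r = 5, s = 0, t = 4 works:
  constraint 1 holds since s + t = 4.
  constraint 2 holds since r - t = 1.
  constraint 4 holds since t + s = 4.
The rest check out directly.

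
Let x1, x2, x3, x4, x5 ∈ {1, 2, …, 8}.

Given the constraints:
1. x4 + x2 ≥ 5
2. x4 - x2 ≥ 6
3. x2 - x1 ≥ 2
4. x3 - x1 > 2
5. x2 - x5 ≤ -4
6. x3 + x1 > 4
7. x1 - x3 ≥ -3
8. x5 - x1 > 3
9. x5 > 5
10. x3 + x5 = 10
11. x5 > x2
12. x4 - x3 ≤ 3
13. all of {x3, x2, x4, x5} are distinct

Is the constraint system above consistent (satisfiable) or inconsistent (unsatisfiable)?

Constraints 2, 3, 7, and 12 give x1 − x3 ≥ -3, x3 − x4 ≥ -3, x4 − x2 ≥ 6, x2 − x1 ≥ 2.
Adding all 4 inequalities: the left sides telescope to 0, and the right sides sum to (-3) + (-3) + 6 + 2 = 2. So 0 ≥ 2, which is false.

Unsatisfiable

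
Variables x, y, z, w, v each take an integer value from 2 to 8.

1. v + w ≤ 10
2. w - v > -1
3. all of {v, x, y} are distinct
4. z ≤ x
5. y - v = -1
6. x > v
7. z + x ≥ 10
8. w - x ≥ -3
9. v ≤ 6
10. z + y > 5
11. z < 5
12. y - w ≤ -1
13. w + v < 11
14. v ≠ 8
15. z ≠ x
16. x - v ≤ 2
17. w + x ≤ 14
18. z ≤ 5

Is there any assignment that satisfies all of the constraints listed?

Try x = 7, y = 4, z = 4, w = 5, v = 5.
Check constraint 1: v + w = 10; constraint 2: w - v = 0; constraint 5: y - v = -1. The remaining constraints are straightforward to verify.

Satisfiable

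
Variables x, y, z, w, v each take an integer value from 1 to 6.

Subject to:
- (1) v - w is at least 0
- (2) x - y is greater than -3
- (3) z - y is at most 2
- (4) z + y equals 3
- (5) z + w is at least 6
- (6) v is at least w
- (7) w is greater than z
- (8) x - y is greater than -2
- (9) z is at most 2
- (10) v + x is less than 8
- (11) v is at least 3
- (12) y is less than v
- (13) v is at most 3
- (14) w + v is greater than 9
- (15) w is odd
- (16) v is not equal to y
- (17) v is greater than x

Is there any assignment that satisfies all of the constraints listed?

From constraint 9: z ≤ 2. From constraints 6 and 13: w ≤ v ≤ 3. Hence z + w ≤ 5. But constraint 5 requires z + w ≥ 6, and 6 > 5. Contradiction.

Unsatisfiable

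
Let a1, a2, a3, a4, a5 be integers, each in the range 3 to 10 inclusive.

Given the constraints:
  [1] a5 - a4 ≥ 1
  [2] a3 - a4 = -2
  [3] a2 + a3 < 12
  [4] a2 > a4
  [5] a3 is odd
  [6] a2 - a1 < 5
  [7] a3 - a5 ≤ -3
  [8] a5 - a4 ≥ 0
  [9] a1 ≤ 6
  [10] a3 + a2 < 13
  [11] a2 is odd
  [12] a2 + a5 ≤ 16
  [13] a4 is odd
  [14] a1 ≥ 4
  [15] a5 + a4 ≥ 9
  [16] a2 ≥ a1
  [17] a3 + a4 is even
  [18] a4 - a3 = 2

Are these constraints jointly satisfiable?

Satisfiable

The assignment a1 = 5, a2 = 7, a3 = 3, a4 = 5, a5 = 7 works:
  constraint 1 holds since a5 - a4 = 2.
  constraint 2 holds since a3 - a4 = -2.
  constraint 3 holds since a2 + a3 = 10.
The rest check out directly.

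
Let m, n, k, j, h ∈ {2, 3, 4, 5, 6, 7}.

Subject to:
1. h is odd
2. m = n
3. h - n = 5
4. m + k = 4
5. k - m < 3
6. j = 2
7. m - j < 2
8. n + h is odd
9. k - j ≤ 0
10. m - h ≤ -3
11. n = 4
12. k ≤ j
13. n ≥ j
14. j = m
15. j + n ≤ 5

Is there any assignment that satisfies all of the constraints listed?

Constraint 6 fixes j = 2 and constraint 11 fixes n = 4. Constraints 2 and 14 give j = m = n, so j = n. But 2 ≠ 4 — contradiction.

Unsatisfiable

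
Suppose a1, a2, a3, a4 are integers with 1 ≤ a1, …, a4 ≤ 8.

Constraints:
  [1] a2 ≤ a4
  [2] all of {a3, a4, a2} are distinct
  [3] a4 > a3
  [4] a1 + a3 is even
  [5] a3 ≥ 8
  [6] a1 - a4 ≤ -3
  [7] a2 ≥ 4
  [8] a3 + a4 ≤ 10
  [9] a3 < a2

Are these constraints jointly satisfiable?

Unsatisfiable

From constraint 5: a3 ≥ 8. From constraints 1 and 7: a4 ≥ a2 ≥ 4. Hence a3 + a4 ≥ 12. But constraint 8 requires a3 + a4 ≤ 10, and 10 < 12. Contradiction.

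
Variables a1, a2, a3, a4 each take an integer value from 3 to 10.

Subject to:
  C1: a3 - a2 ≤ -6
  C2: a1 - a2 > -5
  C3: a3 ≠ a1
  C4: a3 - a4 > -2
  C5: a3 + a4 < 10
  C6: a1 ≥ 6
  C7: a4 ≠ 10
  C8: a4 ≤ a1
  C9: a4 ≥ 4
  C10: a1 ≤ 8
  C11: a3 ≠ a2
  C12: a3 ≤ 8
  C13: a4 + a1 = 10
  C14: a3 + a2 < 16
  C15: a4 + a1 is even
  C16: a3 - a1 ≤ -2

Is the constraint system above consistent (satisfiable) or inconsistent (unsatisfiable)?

Take a1 = 6, a2 = 10, a3 = 4, a4 = 4. Then constraint 1: a3 - a2 = -6; constraint 2: a1 - a2 = -4; constraint 4: a3 - a4 = 0, and every other listed constraint is also met.

Satisfiable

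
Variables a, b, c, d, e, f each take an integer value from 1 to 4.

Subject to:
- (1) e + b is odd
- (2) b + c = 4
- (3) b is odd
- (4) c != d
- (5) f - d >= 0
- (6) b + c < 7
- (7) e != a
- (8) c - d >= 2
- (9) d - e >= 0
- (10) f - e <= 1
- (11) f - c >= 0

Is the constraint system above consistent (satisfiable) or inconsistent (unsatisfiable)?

Constraints 8, 9, 10, and 11 give c − d ≥ 2, d − e ≥ 0, e − f ≥ -1, f − c ≥ 0.
Adding all 4 inequalities: the left sides telescope to 0, and the right sides sum to 2 + 0 + (-1) + 0 = 1. So 0 ≥ 1, which is false.

Unsatisfiable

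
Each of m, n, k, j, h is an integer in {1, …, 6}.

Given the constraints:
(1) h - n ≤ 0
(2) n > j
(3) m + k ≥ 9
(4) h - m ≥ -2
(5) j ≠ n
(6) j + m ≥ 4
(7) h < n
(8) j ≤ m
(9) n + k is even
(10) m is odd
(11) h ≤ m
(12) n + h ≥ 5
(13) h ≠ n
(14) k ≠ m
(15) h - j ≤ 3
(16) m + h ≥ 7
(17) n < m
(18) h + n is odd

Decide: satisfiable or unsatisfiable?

Setting (m, n, k, j, h) = (5, 4, 4, 2, 3) satisfies everything: constraint 1: h - n = -1; constraint 3: m + k = 9; constraint 4: h - m = -2, and the others follow.

Satisfiable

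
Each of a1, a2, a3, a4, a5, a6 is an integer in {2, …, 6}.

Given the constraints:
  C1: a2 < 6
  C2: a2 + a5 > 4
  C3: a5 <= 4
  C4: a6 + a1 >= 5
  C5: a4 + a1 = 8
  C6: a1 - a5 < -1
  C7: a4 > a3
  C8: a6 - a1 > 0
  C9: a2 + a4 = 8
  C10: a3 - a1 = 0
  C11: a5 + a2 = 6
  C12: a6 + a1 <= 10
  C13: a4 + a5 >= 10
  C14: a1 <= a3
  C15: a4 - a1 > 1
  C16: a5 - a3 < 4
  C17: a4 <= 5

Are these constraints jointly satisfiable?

From constraint 17: a4 ≤ 5. From constraint 3: a5 ≤ 4. Hence a4 + a5 ≤ 9. But constraint 13 requires a4 + a5 ≥ 10, and 10 > 9. Contradiction.

Unsatisfiable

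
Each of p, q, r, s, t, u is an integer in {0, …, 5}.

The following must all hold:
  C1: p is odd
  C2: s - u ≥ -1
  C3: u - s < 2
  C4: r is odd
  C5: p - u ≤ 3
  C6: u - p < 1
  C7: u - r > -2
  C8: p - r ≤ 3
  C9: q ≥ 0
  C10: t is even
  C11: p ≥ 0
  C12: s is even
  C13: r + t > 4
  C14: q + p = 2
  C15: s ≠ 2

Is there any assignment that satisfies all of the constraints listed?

Setting (p, q, r, s, t, u) = (1, 1, 1, 0, 4, 0) satisfies everything: constraint 2: s - u = 0; constraint 3: u - s = 0; constraint 5: p - u = 1, and the others follow.

Satisfiable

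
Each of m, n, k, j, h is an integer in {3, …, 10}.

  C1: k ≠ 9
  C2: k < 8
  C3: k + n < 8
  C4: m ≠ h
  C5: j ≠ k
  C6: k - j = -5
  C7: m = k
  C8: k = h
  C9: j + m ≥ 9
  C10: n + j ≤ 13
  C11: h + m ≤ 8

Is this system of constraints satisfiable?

Unsatisfiable

From constraints 7 and 8, m = k = h, so m = h. But constraint 4 says m ≠ h. Contradiction.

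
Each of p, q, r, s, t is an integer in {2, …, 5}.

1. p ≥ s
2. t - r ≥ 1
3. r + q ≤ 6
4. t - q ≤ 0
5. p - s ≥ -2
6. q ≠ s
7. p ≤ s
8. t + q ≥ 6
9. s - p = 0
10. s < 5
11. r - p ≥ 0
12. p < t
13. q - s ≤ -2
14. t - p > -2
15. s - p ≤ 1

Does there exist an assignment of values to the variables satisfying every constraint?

Constraints 2, 4, 11, 13, and 15 give s − q ≥ 2, q − t ≥ 0, t − r ≥ 1, r − p ≥ 0, p − s ≥ -1.
Adding all 5 inequalities: the left sides telescope to 0, and the right sides sum to 2 + 0 + 1 + 0 + (-1) = 2. So 0 ≥ 2, which is false.

Unsatisfiable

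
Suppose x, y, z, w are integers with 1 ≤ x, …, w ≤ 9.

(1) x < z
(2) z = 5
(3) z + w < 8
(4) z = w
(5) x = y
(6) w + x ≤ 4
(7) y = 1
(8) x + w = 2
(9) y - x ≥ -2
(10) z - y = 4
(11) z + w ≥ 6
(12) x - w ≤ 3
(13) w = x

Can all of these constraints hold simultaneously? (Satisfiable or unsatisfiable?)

Constraint 2 fixes z = 5 and constraint 7 fixes y = 1. Constraints 4, 5, and 13 give z = w = x = y, so z = y. But 5 ≠ 1 — contradiction.

Unsatisfiable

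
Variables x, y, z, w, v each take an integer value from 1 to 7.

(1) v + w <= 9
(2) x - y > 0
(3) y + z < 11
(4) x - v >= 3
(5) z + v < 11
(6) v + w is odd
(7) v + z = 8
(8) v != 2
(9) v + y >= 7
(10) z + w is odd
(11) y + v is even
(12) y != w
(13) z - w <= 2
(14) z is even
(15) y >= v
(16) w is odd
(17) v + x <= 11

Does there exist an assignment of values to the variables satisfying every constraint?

Satisfiable

The assignment x = 7, y = 6, z = 4, w = 3, v = 4 works:
  constraint 1 holds since v + w = 7.
  constraint 2 holds since x - y = 1.
  constraint 3 holds since y + z = 10.
The rest check out directly.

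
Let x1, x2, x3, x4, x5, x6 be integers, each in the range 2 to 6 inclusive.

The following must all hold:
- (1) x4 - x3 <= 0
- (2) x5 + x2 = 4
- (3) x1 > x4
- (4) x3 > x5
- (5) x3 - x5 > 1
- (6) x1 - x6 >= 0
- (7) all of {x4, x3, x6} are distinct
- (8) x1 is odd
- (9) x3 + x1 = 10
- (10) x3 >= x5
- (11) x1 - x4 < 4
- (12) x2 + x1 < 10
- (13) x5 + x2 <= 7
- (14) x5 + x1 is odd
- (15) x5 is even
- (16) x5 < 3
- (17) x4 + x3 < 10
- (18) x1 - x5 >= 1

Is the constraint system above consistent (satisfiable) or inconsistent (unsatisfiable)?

The assignment x1 = 5, x2 = 2, x3 = 5, x4 = 4, x5 = 2, x6 = 2 works:
  constraint 1 holds since x4 - x3 = -1.
  constraint 2 holds since x5 + x2 = 4.
The rest check out directly.

Satisfiable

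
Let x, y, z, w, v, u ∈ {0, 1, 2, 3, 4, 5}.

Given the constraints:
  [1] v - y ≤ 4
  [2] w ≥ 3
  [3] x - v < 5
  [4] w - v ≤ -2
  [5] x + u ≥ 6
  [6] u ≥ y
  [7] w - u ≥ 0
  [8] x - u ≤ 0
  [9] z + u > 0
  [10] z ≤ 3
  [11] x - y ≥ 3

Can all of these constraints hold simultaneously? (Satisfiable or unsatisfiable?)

Constraints 1, 4, 7, 8, and 11 give x − y ≥ 3, y − v ≥ -4, v − w ≥ 2, w − u ≥ 0, u − x ≥ 0.
Adding all 5 inequalities: the left sides telescope to 0, and the right sides sum to 3 + (-4) + 2 + 0 + 0 = 1. So 0 ≥ 1, which is false.

Unsatisfiable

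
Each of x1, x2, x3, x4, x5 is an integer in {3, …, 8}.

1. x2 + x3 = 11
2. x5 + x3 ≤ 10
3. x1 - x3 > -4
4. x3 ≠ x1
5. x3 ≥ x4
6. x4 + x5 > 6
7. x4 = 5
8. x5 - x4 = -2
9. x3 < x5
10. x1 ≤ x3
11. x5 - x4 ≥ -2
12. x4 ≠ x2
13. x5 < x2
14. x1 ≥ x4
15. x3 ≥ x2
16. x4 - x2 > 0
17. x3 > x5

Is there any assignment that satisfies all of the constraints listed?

Unsatisfiable

Constraints 9, 10, 13, 14, and 16 give x2 < x4, x4 ≤ x1, x1 ≤ x3, x3 < x5, x5 < x2. Chaining: x2 < x4 ≤ x1 ≤ x3 < x5 < x2, which forces x2 < x2 — impossible.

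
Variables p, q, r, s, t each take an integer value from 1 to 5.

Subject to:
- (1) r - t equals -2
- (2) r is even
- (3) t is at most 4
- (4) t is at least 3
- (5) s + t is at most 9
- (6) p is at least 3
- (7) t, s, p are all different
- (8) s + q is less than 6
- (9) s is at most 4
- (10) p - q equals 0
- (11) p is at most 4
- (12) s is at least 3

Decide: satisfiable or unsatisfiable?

Unsatisfiable

Constraints 3, 4, 6, 9, 11, and 12 confine each of t, s, p to the 2 values {3, 4}.
Constraint 7 requires all 3 of them to be distinct, but only 2 values are available — impossible by the pigeonhole principle.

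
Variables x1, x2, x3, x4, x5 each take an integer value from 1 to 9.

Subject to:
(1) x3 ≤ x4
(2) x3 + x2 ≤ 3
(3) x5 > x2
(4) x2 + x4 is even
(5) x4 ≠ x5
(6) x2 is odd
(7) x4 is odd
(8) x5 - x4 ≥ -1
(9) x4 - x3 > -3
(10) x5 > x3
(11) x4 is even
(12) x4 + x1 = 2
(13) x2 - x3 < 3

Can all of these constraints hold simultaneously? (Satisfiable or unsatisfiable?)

Constraint 6 makes x2 odd and constraint 11 makes x4 even, so x2 + x4 must be odd. Constraint 4 says x2 + x4 is even — contradiction.

Unsatisfiable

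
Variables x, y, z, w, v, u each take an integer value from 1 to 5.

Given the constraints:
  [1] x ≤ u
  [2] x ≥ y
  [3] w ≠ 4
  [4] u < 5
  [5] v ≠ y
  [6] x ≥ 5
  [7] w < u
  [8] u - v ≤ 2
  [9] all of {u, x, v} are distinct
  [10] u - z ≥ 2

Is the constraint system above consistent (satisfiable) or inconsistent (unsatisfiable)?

Unsatisfiable

From constraints 1 and 6: u ≥ x and x ≥ 5, so u ≥ 5. From constraint 4: u ≤ 4. But 4 < 5, so no value of u works.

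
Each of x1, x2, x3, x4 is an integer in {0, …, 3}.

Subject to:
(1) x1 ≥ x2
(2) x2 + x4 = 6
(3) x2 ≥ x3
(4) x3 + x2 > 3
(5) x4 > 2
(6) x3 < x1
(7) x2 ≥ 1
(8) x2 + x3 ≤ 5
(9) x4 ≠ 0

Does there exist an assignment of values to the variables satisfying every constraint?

Setting (x1, x2, x3, x4) = (3, 3, 1, 3) satisfies everything: constraint 2: x2 + x4 = 6; constraint 4: x3 + x2 = 4, and the others follow.

Satisfiable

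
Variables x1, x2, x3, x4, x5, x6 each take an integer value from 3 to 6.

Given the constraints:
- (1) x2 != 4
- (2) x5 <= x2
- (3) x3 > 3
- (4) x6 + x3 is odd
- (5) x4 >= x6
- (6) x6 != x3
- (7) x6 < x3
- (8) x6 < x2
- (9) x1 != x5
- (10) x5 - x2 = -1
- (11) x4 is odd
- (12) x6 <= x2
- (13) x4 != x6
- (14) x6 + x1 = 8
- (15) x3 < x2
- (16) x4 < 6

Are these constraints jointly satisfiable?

Satisfiable

Take x1 = 4, x2 = 6, x3 = 5, x4 = 5, x5 = 5, x6 = 4. Then constraint 4: x6 + x3 = 9 is odd; constraint 10: x5 - x2 = -1; constraint 14: x6 + x1 = 8, and every other listed constraint is also met.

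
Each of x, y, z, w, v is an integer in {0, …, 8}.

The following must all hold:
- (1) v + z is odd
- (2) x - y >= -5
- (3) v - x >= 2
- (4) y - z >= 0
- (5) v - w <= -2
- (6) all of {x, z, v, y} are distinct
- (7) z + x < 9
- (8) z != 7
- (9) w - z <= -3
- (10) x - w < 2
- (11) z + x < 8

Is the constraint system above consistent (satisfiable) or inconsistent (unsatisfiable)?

Unsatisfiable

Constraints 2, 3, 4, 5, and 9 give x − y ≥ -5, y − z ≥ 0, z − w ≥ 3, w − v ≥ 2, v − x ≥ 2.
Adding all 5 inequalities: the left sides telescope to 0, and the right sides sum to (-5) + 0 + 3 + 2 + 2 = 2. So 0 ≥ 2, which is false.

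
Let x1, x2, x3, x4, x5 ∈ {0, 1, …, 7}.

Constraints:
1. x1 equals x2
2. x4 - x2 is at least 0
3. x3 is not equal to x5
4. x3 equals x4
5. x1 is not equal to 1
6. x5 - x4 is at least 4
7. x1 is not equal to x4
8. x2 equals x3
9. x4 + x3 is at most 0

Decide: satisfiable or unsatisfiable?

From constraints 1, 4, and 8, x1 = x2 = x3 = x4, so x1 = x4. But constraint 7 says x1 ≠ x4. Contradiction.

Unsatisfiable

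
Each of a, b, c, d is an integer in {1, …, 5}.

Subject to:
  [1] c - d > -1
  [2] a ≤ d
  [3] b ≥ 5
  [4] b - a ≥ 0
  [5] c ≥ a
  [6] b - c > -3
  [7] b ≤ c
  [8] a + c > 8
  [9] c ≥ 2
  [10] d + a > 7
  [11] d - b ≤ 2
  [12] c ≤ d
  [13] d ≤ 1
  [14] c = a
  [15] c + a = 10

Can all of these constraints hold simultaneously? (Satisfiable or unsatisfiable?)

From constraints 3 and 7: c ≥ b and b ≥ 5, so c ≥ 5. From constraints 12 and 13: c ≤ d and d ≤ 1, so c ≤ 1. But 1 < 5, so no value of c works.

Unsatisfiable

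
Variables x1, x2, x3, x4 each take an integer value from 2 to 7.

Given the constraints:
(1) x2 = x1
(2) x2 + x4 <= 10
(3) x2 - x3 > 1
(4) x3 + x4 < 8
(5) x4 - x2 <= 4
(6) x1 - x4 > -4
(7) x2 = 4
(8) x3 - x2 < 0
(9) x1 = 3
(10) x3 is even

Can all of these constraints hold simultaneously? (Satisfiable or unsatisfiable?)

Unsatisfiable

Constraint 7 fixes x2 = 4 and constraint 9 fixes x1 = 3, but constraint 1 requires x2 = x1. Since 4 ≠ 3, contradiction.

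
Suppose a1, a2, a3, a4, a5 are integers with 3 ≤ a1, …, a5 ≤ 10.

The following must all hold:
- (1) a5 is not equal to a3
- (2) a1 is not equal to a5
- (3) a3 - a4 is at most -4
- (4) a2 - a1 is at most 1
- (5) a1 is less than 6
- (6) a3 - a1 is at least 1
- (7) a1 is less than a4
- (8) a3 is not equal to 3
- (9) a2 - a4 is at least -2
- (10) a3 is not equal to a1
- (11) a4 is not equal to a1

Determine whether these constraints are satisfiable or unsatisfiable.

Unsatisfiable

Constraints 3, 4, 6, and 9 give a2 − a4 ≥ -2, a4 − a3 ≥ 4, a3 − a1 ≥ 1, a1 − a2 ≥ -1.
Adding all 4 inequalities: the left sides telescope to 0, and the right sides sum to (-2) + 4 + 1 + (-1) = 2. So 0 ≥ 2, which is false.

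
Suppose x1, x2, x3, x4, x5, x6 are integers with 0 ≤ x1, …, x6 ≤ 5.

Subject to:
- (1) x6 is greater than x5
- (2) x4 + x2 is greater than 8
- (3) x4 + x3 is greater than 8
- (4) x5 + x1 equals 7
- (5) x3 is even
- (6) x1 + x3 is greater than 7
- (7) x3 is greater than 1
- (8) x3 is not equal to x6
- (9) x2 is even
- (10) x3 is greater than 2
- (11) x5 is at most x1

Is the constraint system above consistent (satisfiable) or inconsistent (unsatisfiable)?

Satisfiable

Take x1 = 5, x2 = 4, x3 = 4, x4 = 5, x5 = 2, x6 = 3. Then constraint 2: x4 + x2 = 9; constraint 3: x4 + x3 = 9, and every other listed constraint is also met.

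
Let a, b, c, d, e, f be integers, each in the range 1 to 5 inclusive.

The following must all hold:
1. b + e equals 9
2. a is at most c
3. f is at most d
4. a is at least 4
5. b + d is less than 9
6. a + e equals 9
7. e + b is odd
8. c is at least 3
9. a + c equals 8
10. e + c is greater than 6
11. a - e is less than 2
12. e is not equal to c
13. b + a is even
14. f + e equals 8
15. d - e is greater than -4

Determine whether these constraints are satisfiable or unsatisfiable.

The assignment a = 4, b = 4, c = 4, d = 4, e = 5, f = 3 works:
  constraint 1 holds since b + e = 9.
  constraint 5 holds since b + d = 8.
  constraint 6 holds since a + e = 9.
The rest check out directly.

Satisfiable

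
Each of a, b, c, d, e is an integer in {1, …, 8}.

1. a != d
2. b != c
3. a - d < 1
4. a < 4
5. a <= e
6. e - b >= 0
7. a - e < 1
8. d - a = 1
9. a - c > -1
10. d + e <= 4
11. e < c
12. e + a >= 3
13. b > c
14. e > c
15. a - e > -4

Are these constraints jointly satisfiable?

Constraints 6, 11, and 13 give e < c, c < b, b ≤ e. Chaining: e < c < b ≤ e, which forces e < e — impossible.

Unsatisfiable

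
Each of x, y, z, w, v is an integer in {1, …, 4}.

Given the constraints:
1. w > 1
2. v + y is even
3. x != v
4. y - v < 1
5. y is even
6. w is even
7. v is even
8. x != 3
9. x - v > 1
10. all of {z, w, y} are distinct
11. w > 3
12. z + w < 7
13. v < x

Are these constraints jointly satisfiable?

Try x = 4, y = 2, z = 1, w = 4, v = 2.
Check constraint 4: y - v = 0; constraint 9: x - v = 2. The remaining constraints are straightforward to verify.

Satisfiable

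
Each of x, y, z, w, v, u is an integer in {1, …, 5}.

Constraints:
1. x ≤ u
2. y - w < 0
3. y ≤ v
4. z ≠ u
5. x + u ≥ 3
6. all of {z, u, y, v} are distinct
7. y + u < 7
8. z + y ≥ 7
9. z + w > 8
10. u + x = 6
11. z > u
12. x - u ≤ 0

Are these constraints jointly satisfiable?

Setting (x, y, z, w, v, u) = (2, 2, 5, 5, 3, 4) satisfies everything: constraint 2: y - w = -3; constraint 5: x + u = 6, and the others follow.

Satisfiable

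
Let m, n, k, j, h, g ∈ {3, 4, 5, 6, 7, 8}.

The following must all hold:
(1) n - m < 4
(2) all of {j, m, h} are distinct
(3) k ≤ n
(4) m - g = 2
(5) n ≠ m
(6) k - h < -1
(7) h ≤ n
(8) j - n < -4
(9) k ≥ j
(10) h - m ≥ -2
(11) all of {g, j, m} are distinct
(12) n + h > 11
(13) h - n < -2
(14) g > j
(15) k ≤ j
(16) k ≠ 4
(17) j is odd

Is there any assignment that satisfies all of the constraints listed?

The assignment m = 6, n = 8, k = 3, j = 3, h = 5, g = 4 works:
  constraint 1 holds since n - m = 2.
  constraint 4 holds since m - g = 2.
  constraint 6 holds since k - h = -2.
The rest check out directly.

Satisfiable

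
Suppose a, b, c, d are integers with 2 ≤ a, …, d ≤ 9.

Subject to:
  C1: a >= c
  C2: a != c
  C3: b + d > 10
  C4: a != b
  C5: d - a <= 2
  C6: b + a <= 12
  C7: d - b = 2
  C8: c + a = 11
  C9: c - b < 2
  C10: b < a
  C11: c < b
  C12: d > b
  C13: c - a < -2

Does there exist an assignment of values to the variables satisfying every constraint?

Try a = 7, b = 5, c = 4, d = 7.
Check constraint 3: b + d = 12; constraint 5: d - a = 0. The remaining constraints are straightforward to verify.

Satisfiable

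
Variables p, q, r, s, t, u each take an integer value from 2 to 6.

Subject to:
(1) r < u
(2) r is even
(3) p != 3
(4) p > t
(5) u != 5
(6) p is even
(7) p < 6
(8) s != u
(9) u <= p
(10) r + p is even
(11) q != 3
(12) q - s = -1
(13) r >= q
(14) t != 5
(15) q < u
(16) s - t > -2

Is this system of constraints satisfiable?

One satisfying assignment is p = 4, q = 2, r = 2, s = 3, t = 3, u = 4.
For the less obvious constraints — constraint 12: q - s = -1; constraint 16: s - t = 0 — and the others hold by inspection.

Satisfiable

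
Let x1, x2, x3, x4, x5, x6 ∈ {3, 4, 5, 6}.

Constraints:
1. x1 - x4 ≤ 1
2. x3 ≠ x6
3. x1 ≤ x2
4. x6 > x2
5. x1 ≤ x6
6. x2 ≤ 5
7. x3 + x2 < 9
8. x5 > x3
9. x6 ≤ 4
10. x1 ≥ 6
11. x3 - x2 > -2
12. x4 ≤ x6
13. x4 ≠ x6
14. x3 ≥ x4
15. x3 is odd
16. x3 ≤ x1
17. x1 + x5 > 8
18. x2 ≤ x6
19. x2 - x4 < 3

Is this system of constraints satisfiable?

From constraints 3 and 10: x2 ≥ x1 and x1 ≥ 6, so x2 ≥ 6. From constraints 9 and 18: x2 ≤ x6 and x6 ≤ 4, so x2 ≤ 4. But 4 < 6, so no value of x2 works.

Unsatisfiable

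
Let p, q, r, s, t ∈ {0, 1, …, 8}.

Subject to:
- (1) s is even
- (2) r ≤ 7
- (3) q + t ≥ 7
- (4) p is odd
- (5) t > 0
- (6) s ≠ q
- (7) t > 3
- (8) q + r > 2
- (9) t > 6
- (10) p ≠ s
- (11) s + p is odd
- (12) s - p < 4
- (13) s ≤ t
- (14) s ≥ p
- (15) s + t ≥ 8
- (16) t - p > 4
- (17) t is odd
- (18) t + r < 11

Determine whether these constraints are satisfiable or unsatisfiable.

The assignment p = 1, q = 2, r = 2, s = 4, t = 7 works:
  constraint 3 holds since q + t = 9.
  constraint 8 holds since q + r = 4.
  constraint 12 holds since s - p = 3.
The rest check out directly.

Satisfiable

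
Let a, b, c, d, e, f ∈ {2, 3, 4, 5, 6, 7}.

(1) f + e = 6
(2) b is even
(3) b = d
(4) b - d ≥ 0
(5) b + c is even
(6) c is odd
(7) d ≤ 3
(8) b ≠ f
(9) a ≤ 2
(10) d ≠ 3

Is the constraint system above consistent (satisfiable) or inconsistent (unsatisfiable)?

Constraint 2 makes b even and constraint 6 makes c odd, so b + c must be odd. Constraint 5 says b + c is even — contradiction.

Unsatisfiable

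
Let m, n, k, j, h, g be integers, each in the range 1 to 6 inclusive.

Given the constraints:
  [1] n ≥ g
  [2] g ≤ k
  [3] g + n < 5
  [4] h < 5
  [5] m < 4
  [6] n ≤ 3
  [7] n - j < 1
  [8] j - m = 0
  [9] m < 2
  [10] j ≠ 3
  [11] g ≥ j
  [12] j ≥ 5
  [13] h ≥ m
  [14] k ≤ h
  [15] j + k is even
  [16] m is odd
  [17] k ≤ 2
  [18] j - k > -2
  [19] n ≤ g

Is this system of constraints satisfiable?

From constraints 11 and 12: g ≥ j and j ≥ 5, so g ≥ 5. From constraints 2 and 17: g ≤ k and k ≤ 2, so g ≤ 2. But 2 < 5, so no value of g works.

Unsatisfiable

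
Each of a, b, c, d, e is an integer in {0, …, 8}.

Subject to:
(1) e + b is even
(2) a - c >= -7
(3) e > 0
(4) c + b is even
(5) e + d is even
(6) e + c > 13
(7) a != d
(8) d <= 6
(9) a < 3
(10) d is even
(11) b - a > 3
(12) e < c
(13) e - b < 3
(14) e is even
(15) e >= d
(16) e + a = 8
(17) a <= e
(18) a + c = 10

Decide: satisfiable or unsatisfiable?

Try a = 2, b = 6, c = 8, d = 6, e = 6.
Check constraint 2: a - c = -6; constraint 6: e + c = 14; constraint 11: b - a = 4. The remaining constraints are straightforward to verify.

Satisfiable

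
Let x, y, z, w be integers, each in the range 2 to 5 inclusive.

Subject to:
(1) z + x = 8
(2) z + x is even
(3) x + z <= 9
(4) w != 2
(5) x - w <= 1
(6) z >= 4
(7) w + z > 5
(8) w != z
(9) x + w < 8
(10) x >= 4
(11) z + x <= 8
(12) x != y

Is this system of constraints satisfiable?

The assignment x = 4, y = 3, z = 4, w = 3 works:
  constraint 1 holds since z + x = 8.
  constraint 3 holds since x + z = 8.
The rest check out directly.

Satisfiable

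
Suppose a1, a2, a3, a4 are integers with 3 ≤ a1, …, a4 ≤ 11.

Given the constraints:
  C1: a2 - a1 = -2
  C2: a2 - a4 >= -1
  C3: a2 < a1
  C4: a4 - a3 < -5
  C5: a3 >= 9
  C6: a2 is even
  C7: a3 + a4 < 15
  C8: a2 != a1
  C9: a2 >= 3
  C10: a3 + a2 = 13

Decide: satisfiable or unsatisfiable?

Satisfiable

Take a1 = 6, a2 = 4, a3 = 9, a4 = 3. Then constraint 1: a2 - a1 = -2; constraint 2: a2 - a4 = 1; constraint 4: a4 - a3 = -6, and every other listed constraint is also met.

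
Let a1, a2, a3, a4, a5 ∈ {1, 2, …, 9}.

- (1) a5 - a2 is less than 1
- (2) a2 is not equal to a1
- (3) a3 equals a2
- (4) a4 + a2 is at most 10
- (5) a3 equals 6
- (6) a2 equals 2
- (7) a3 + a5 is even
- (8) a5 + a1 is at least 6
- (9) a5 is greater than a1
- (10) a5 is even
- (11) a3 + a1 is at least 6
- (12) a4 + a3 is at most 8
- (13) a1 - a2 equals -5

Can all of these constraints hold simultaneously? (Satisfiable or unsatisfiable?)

Unsatisfiable

Constraint 5 fixes a3 = 6 and constraint 6 fixes a2 = 2, but constraint 3 requires a3 = a2. Since 6 ≠ 2, contradiction.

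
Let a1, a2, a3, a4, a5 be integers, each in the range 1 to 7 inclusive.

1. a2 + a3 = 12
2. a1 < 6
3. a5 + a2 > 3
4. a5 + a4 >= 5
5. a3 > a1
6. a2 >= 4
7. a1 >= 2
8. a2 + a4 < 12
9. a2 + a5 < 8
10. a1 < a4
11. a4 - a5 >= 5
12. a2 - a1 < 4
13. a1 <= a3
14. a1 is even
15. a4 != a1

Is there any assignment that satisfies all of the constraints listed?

Satisfiable

One satisfying assignment is a1 = 2, a2 = 5, a3 = 7, a4 = 6, a5 = 1.
For the less obvious constraints — constraint 1: a2 + a3 = 12; constraint 3: a5 + a2 = 6; constraint 4: a5 + a4 = 7 — and the others hold by inspection.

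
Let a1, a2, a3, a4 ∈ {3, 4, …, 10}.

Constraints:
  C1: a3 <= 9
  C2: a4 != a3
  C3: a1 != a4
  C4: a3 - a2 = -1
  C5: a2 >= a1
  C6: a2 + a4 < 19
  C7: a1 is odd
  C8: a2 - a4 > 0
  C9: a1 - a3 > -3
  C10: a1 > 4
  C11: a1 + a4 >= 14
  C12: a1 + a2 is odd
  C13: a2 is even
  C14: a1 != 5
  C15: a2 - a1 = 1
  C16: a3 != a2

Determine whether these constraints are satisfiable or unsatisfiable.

Satisfiable

The assignment a1 = 9, a2 = 10, a3 = 9, a4 = 8 works:
  constraint 4 holds since a3 - a2 = -1.
  constraint 6 holds since a2 + a4 = 18.
The rest check out directly.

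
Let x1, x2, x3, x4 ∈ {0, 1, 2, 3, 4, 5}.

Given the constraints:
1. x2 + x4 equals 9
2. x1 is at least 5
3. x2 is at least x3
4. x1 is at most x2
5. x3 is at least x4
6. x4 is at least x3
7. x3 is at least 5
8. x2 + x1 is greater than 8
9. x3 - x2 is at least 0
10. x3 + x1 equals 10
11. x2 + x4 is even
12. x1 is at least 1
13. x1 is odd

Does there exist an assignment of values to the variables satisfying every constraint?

Unsatisfiable

From constraints 2 and 4: x2 ≥ x1 ≥ 5. From constraints 6 and 7: x4 ≥ x3 ≥ 5. Hence x2 + x4 ≥ 10. But constraint 1 requires x2 + x4 = 9, and 9 < 10. Contradiction.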